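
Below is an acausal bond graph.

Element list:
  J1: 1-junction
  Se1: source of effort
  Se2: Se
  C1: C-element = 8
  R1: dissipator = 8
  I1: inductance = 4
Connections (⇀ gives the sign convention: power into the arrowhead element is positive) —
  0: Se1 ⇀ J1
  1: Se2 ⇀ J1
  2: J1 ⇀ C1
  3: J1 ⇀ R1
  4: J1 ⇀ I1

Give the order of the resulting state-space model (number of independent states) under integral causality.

2  (C1, I1 all integral)

β0 stroke at J1  (Se1: effort source, stroke at far end)
β1 stroke at J1  (Se2: effort source, stroke at far end)
β2 stroke at J1  (C1: C, integral causality)
β4 stroke at I1  (I1 integral (f out))
β3 stroke at J1  (1-jn J1 has f-setter on 4)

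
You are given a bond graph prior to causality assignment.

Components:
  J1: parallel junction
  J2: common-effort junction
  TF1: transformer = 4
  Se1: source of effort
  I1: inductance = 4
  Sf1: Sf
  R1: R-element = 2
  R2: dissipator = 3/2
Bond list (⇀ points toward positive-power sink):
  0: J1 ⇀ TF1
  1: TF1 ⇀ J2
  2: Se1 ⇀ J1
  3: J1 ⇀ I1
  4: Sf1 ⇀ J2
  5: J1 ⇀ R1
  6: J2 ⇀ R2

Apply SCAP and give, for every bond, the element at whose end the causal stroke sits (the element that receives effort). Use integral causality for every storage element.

b2 stroke→J1  (Se1: effort source, stroke at far end)
b4 stroke→Sf1  (Sf1 fixes flow; stroke at Sf1)
b0 stroke→TF1  (J1: bond 2 brought effort, rest push out)
b3 stroke→I1  (J1 effort already set via bond 2)
b5 stroke→R1  (J1 effort already set via bond 2)
b1 stroke→J2  (TF TF1: opposite of bond 0)
b6 stroke→R2  (0-jn J2 has e-setter on 1)

β0 →TF1
β1 →J2
β2 →J1
β3 →I1
β4 →Sf1
β5 →R1
β6 →R2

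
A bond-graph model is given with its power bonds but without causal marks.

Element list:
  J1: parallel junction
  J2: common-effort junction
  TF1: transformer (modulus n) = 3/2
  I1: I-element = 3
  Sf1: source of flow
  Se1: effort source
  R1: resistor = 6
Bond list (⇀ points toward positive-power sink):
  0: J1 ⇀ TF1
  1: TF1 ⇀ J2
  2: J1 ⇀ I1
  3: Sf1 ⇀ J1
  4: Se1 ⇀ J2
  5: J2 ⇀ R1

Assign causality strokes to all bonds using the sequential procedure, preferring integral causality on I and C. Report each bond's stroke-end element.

β3 →Sf1  (Sf1 fixes flow; stroke at Sf1)
β4 →J2  (Se1: effort source, stroke at far end)
β1 →TF1  (0-jn J2 has e-setter on 4)
β5 →R1  (J2: bond 4 brought effort, rest push out)
β0 →J1  (TF1: transformer flips bond 1)
β2 →I1  (0-jn J1 has e-setter on 0)

b0 |J1
b1 |TF1
b2 |I1
b3 |Sf1
b4 |J2
b5 |R1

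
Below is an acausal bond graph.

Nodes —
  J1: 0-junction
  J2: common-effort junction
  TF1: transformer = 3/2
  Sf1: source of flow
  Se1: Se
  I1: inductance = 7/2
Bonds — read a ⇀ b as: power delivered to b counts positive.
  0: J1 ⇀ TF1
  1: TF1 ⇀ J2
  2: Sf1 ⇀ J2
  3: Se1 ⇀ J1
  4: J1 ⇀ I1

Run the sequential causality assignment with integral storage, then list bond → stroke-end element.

b0 stroke→TF1
b1 stroke→J2
b2 stroke→Sf1
b3 stroke→J1
b4 stroke→I1

#2 stroke at Sf1  (Sf1: flow source, stroke at near end)
#3 stroke at J1  (source Se1 imposes e)
#0 stroke at TF1  (J1 effort already set via bond 3)
#4 stroke at I1  (common-e at J1 fixed by 3)
#1 stroke at J2  (J2 needs exactly one e-in)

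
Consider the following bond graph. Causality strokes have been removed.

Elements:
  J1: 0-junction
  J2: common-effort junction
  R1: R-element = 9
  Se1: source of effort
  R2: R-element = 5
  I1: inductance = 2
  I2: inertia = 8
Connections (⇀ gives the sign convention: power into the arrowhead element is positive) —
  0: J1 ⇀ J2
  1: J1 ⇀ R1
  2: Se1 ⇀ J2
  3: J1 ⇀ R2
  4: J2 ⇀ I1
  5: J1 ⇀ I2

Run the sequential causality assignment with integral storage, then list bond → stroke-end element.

b0 stroke at J1
b1 stroke at R1
b2 stroke at J2
b3 stroke at R2
b4 stroke at I1
b5 stroke at I2

bond 2 stroke→J2  (Se1: effort source, stroke at far end)
bond 0 stroke→J1  (J2: bond 2 brought effort, rest push out)
bond 4 stroke→I1  (0-jn J2 has e-setter on 2)
bond 1 stroke→R1  (0-jn J1 has e-setter on 0)
bond 3 stroke→R2  (0-jn J1 has e-setter on 0)
bond 5 stroke→I2  (common-e at J1 fixed by 0)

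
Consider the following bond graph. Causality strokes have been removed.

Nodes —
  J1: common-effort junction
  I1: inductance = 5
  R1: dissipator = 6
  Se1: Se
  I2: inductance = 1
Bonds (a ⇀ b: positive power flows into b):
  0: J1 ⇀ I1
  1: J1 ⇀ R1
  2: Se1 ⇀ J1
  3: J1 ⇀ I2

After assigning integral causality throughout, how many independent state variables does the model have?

β2 stroke at J1  (source Se1 imposes e)
β0 stroke at I1  (common-e at J1 fixed by 2)
β1 stroke at R1  (0-jn J1 has e-setter on 2)
β3 stroke at I2  (0-jn J1 has e-setter on 2)

2  (I1, I2 all integral)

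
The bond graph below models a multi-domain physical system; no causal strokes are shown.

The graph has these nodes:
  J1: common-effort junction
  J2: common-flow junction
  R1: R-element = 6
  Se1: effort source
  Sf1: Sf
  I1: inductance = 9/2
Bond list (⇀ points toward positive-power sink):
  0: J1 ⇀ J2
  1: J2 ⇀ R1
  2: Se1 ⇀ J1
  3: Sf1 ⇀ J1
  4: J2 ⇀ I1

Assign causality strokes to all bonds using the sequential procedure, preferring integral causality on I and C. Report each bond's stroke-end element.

b0 |J2
b1 |J2
b2 |J1
b3 |Sf1
b4 |I1

β2 →J1  (source Se1 imposes e)
β3 →Sf1  (source Sf1 imposes f)
β0 →J2  (J1: bond 2 brought effort, rest push out)
β4 →I1  (I1 outputs flow p/I1)
β1 →J2  (J2: bond 4 brought flow, rest push out)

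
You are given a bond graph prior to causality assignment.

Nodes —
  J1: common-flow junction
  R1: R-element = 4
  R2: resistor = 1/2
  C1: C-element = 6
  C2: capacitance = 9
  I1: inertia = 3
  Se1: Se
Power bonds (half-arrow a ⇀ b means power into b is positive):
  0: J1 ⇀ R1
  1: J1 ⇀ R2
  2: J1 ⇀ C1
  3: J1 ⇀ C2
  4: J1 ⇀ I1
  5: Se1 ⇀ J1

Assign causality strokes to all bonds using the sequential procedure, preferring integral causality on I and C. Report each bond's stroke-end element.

b5 stroke→J1  (Se1 fixes effort; stroke away)
b2 stroke→J1  (C1 outputs effort q/C1)
b3 stroke→J1  (C2 outputs effort q/C2)
b4 stroke→I1  (I1: I, integral causality)
b0 stroke→J1  (J1 flow already set via bond 4)
b1 stroke→J1  (1-jn J1 has f-setter on 4)

β0 →J1
β1 →J1
β2 →J1
β3 →J1
β4 →I1
β5 →J1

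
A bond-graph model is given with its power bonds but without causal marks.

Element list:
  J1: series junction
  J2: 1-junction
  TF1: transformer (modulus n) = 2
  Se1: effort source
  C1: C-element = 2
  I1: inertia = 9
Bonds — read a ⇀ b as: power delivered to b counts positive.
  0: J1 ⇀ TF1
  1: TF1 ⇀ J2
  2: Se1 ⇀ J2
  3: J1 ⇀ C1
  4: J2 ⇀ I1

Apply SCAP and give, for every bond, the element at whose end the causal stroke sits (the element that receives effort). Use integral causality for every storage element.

β2 stroke→J2  (Se1 fixes effort; stroke away)
β3 stroke→J1  (C1 outputs effort q/C1)
β0 stroke→TF1  (only one flow-in slot at J1)
β1 stroke→J2  (TF1: transformer flips bond 0)
β4 stroke→I1  (only one flow-in slot at J2)

#0 stroke at TF1
#1 stroke at J2
#2 stroke at J2
#3 stroke at J1
#4 stroke at I1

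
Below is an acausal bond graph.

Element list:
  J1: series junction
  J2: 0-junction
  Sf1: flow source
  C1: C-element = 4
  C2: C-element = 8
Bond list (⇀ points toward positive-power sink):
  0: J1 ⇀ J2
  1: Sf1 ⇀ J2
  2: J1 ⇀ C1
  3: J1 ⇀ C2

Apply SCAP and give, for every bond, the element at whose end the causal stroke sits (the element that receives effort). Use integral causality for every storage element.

β0 stroke→J2
β1 stroke→Sf1
β2 stroke→J1
β3 stroke→J1

#1 stroke at Sf1  (Sf1 fixes flow; stroke at Sf1)
#0 stroke at J2  (J2 needs exactly one e-in)
#2 stroke at J1  (J1: bond 0 brought flow, rest push out)
#3 stroke at J1  (J1 flow already set via bond 0)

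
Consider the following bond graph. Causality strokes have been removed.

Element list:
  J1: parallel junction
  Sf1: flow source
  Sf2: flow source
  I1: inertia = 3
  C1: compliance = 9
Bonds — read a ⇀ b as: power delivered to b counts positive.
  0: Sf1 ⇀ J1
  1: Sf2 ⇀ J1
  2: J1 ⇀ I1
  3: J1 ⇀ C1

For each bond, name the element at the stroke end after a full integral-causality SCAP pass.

#0 stroke→Sf1
#1 stroke→Sf2
#2 stroke→I1
#3 stroke→J1

β0 stroke→Sf1  (Sf1: flow source, stroke at near end)
β1 stroke→Sf2  (Sf2 fixes flow; stroke at Sf2)
β2 stroke→I1  (prefer integral on I1)
β3 stroke→J1  (J1 needs exactly one e-in)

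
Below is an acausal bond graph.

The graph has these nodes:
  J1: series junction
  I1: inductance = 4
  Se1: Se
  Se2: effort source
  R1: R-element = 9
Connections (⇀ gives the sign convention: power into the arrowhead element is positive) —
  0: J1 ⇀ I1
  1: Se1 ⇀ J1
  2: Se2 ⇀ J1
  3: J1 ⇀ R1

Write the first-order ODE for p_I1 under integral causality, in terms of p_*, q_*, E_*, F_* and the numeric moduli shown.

dp_I1/dt = E_Se1 + E_Se2 - 9*p_I1/4

β1 |J1  (Se1 fixes effort; stroke away)
β2 |J1  (Se2 fixes effort; stroke away)
β0 |I1  (I1 outputs flow p/I1)
β3 |J1  (common-f at J1 fixed by 0)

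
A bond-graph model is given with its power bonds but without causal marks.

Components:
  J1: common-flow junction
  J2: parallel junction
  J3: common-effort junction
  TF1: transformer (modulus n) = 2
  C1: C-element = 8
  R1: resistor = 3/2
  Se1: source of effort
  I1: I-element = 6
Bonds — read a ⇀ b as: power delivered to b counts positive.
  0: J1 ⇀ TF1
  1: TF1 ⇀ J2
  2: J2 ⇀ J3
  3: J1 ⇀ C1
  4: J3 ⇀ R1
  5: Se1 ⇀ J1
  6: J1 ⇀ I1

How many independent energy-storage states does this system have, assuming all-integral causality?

2  (C1, I1 all integral)

β5 stroke at J1  (Se1 fixes effort; stroke away)
β3 stroke at J1  (C1: C, integral causality)
β6 stroke at I1  (prefer integral on I1)
β0 stroke at J1  (J1: bond 6 brought flow, rest push out)
β1 stroke at TF1  (TF TF1: opposite of bond 0)
β2 stroke at J2  (J2 needs exactly one e-in)
β4 stroke at J3  (J3: last free bond brings effort in)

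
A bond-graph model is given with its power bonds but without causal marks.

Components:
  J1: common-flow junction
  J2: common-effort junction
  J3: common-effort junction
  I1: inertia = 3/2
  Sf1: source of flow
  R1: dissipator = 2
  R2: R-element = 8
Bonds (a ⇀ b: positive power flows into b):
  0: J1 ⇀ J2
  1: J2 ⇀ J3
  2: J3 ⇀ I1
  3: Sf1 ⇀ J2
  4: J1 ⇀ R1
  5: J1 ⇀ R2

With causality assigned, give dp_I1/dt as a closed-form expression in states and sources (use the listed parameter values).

β3 stroke→Sf1  (source Sf1 imposes f)
β2 stroke→I1  (prefer integral on I1)
β1 stroke→J3  (closing 0-jn rule on J3)
β0 stroke→J2  (J2 needs exactly one e-in)
β4 stroke→J1  (1-jn J1 has f-setter on 0)
β5 stroke→J1  (J1 flow already set via bond 0)

dp_I1/dt = 10*F_Sf1 - 20*p_I1/3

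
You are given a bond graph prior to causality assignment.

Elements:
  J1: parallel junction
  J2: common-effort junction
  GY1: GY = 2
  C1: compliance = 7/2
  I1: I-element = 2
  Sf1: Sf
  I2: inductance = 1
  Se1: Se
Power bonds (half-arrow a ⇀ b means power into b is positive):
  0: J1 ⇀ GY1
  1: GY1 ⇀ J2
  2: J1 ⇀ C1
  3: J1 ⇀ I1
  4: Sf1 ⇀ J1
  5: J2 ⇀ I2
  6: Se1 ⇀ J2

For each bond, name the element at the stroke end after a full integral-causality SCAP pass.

b0 stroke→GY1
b1 stroke→GY1
b2 stroke→J1
b3 stroke→I1
b4 stroke→Sf1
b5 stroke→I2
b6 stroke→J2

#4 →Sf1  (Sf1 fixes flow; stroke at Sf1)
#6 →J2  (source Se1 imposes e)
#1 →GY1  (0-jn J2 has e-setter on 6)
#5 →I2  (common-e at J2 fixed by 6)
#0 →GY1  (GY1: gyrator matches bond 1)
#2 →J1  (prefer integral on C1)
#3 →I1  (J1 effort already set via bond 2)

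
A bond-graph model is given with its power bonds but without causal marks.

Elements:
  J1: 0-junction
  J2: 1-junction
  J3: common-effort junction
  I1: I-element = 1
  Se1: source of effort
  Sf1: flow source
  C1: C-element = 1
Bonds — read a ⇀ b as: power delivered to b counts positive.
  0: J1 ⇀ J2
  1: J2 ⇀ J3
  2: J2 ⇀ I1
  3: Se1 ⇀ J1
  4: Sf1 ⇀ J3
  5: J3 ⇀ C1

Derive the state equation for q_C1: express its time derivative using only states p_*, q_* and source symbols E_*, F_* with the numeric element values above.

dq_C1/dt = F_Sf1 + p_I1

b3 stroke→J1  (Se1: effort source, stroke at far end)
b4 stroke→Sf1  (Sf1 fixes flow; stroke at Sf1)
b0 stroke→J2  (J1: bond 3 brought effort, rest push out)
b2 stroke→I1  (prefer integral on I1)
b1 stroke→J2  (common-f at J2 fixed by 2)
b5 stroke→J3  (J3 needs exactly one e-in)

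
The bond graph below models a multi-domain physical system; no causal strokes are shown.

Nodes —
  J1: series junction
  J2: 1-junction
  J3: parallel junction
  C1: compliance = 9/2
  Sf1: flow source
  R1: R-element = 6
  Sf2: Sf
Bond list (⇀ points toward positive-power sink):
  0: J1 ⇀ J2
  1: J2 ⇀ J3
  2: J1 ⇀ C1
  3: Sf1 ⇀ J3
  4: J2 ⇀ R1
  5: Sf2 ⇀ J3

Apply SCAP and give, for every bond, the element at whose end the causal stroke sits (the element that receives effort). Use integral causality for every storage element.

b0 |J2
b1 |J3
b2 |J1
b3 |Sf1
b4 |J2
b5 |Sf2

#3 stroke→Sf1  (Sf1 (Sf) sets flow on bond)
#5 stroke→Sf2  (Sf2 (Sf) sets flow on bond)
#1 stroke→J3  (closing 0-jn rule on J3)
#0 stroke→J2  (J2: bond 1 brought flow, rest push out)
#4 stroke→J2  (J2 flow already set via bond 1)
#2 stroke→J1  (J1: bond 0 brought flow, rest push out)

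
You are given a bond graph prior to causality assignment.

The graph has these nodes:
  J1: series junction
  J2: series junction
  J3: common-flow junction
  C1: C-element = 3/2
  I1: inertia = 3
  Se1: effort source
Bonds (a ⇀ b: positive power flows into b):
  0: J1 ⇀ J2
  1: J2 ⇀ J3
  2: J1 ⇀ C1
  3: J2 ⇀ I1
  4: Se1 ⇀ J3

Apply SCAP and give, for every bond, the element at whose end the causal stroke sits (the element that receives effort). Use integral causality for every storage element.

β0 |J2
β1 |J2
β2 |J1
β3 |I1
β4 |J3

#4 →J3  (Se1: effort source, stroke at far end)
#1 →J2  (only one flow-in slot at J3)
#2 →J1  (C1 integral (e out))
#0 →J2  (only one flow-in slot at J1)
#3 →I1  (J2: last free bond brings flow in)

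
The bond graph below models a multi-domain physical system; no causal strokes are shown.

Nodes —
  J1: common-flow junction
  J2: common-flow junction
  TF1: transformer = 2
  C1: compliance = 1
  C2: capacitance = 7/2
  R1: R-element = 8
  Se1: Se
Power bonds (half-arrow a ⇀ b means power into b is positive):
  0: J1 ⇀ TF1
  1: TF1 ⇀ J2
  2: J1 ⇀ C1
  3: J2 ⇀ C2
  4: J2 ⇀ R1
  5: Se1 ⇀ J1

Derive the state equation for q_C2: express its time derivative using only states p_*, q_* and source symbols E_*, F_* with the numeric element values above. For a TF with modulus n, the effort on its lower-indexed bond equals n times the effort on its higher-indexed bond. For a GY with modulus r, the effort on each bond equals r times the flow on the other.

b5 stroke→J1  (Se1 (Se) sets effort on bond)
b2 stroke→J1  (C1 outputs effort q/C1)
b0 stroke→TF1  (closing 1-jn rule on J1)
b1 stroke→J2  (TF1 one-in-one-out from 0)
b3 stroke→J2  (C2 outputs effort q/C2)
b4 stroke→R1  (closing 1-jn rule on J2)

dq_C2/dt = E_Se1/16 - q_C1/16 - q_C2/28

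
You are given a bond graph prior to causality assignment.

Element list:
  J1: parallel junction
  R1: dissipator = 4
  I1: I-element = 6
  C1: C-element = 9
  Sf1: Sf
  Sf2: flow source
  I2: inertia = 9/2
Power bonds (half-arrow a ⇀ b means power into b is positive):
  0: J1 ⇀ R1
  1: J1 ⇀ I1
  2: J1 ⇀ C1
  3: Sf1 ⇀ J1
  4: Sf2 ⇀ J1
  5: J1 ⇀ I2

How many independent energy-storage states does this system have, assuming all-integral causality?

β3 |Sf1  (Sf1 (Sf) sets flow on bond)
β4 |Sf2  (Sf2: flow source, stroke at near end)
β1 |I1  (prefer integral on I1)
β2 |J1  (C1 outputs effort q/C1)
β0 |R1  (J1 effort already set via bond 2)
β5 |I2  (0-jn J1 has e-setter on 2)

3  (C1, I1, I2 all integral)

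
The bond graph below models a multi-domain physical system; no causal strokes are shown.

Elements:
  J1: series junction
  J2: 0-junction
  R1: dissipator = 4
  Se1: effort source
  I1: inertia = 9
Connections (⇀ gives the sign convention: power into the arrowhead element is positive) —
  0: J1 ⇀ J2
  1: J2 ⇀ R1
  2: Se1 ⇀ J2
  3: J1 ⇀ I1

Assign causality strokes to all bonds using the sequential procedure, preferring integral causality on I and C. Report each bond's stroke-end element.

b0 →J1
b1 →R1
b2 →J2
b3 →I1

b2 stroke at J2  (Se1: effort source, stroke at far end)
b0 stroke at J1  (0-jn J2 has e-setter on 2)
b1 stroke at R1  (common-e at J2 fixed by 2)
b3 stroke at I1  (only one flow-in slot at J1)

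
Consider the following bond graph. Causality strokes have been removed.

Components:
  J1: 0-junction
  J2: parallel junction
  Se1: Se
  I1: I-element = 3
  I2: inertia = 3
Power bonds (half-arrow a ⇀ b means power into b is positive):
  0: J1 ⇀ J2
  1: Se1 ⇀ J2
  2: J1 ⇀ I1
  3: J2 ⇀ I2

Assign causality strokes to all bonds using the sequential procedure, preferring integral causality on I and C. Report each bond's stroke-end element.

β0 stroke at J1
β1 stroke at J2
β2 stroke at I1
β3 stroke at I2

b1 →J2  (source Se1 imposes e)
b0 →J1  (common-e at J2 fixed by 1)
b3 →I2  (common-e at J2 fixed by 1)
b2 →I1  (J1: bond 0 brought effort, rest push out)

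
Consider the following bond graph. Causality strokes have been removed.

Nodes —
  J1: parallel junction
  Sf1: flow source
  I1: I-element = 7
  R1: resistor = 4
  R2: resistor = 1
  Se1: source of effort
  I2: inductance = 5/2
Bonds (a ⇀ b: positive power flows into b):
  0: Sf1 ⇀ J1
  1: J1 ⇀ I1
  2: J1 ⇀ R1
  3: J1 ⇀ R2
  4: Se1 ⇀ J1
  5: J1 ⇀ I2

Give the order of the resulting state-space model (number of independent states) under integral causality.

2  (I1, I2 all integral)

#0 stroke→Sf1  (Sf1: flow source, stroke at near end)
#4 stroke→J1  (Se1: effort source, stroke at far end)
#1 stroke→I1  (J1 effort already set via bond 4)
#2 stroke→R1  (common-e at J1 fixed by 4)
#3 stroke→R2  (J1 effort already set via bond 4)
#5 stroke→I2  (0-jn J1 has e-setter on 4)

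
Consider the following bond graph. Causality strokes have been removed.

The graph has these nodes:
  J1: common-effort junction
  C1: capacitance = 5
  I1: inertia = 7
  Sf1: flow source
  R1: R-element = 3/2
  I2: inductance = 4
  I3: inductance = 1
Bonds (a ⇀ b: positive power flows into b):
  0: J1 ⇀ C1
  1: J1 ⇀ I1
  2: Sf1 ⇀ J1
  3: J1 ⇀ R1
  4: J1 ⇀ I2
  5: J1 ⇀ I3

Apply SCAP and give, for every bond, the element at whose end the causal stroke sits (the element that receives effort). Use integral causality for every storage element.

β2 |Sf1  (source Sf1 imposes f)
β0 |J1  (C1 integral (e out))
β1 |I1  (common-e at J1 fixed by 0)
β3 |R1  (J1 effort already set via bond 0)
β4 |I2  (J1 effort already set via bond 0)
β5 |I3  (J1 effort already set via bond 0)

β0 stroke at J1
β1 stroke at I1
β2 stroke at Sf1
β3 stroke at R1
β4 stroke at I2
β5 stroke at I3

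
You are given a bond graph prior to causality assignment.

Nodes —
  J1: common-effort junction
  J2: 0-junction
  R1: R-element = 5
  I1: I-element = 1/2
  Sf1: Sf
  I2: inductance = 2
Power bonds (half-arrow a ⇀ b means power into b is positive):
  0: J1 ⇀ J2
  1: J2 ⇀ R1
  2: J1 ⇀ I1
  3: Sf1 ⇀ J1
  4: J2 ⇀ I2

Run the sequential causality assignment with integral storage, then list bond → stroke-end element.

bond 0 stroke→J1
bond 1 stroke→J2
bond 2 stroke→I1
bond 3 stroke→Sf1
bond 4 stroke→I2

β3 |Sf1  (Sf1 fixes flow; stroke at Sf1)
β2 |I1  (I1 outputs flow p/I1)
β0 |J1  (J1 needs exactly one e-in)
β4 |I2  (I2: I, integral causality)
β1 |J2  (J2: last free bond brings effort in)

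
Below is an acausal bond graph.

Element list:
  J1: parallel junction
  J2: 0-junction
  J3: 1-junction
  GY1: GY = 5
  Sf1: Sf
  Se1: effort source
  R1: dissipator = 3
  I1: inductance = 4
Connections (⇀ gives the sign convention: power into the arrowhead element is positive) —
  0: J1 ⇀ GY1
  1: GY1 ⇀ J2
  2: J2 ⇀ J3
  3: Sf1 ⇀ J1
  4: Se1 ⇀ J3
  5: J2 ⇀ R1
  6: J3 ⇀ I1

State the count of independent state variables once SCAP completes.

1  (I1 all integral)

bond 3 →Sf1  (Sf1 fixes flow; stroke at Sf1)
bond 4 →J3  (Se1: effort source, stroke at far end)
bond 0 →J1  (only one effort-in slot at J1)
bond 1 →J2  (GY1 both-in/both-out from 0)
bond 2 →J3  (0-jn J2 has e-setter on 1)
bond 5 →R1  (common-e at J2 fixed by 1)
bond 6 →I1  (J3 needs exactly one f-in)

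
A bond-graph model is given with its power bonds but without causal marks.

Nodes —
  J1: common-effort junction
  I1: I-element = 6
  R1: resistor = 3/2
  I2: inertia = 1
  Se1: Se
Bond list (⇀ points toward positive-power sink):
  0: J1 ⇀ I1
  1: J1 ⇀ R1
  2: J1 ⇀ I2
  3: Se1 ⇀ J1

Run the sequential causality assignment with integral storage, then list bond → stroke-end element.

#3 stroke→J1  (Se1 fixes effort; stroke away)
#0 stroke→I1  (0-jn J1 has e-setter on 3)
#1 stroke→R1  (0-jn J1 has e-setter on 3)
#2 stroke→I2  (common-e at J1 fixed by 3)

β0 stroke→I1
β1 stroke→R1
β2 stroke→I2
β3 stroke→J1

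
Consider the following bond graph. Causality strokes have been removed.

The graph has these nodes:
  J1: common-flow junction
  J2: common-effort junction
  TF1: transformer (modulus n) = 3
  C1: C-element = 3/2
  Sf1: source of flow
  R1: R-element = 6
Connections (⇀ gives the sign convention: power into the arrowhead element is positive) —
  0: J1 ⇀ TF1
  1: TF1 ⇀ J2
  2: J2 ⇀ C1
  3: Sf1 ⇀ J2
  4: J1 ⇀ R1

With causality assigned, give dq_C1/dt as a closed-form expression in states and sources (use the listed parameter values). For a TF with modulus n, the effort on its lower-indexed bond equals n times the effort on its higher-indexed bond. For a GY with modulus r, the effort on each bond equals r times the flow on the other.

bond 3 |Sf1  (Sf1 (Sf) sets flow on bond)
bond 2 |J2  (C1 integral (e out))
bond 1 |TF1  (0-jn J2 has e-setter on 2)
bond 0 |J1  (TF1 one-in-one-out from 1)
bond 4 |R1  (only one flow-in slot at J1)

dq_C1/dt = F_Sf1 - q_C1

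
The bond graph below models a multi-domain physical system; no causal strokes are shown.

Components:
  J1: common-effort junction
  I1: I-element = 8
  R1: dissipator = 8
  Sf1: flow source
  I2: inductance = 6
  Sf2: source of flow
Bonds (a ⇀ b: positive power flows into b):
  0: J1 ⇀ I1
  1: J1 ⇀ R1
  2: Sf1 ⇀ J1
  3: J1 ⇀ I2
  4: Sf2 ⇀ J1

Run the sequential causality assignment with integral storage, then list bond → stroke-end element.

β0 |I1
β1 |J1
β2 |Sf1
β3 |I2
β4 |Sf2

b2 →Sf1  (source Sf1 imposes f)
b4 →Sf2  (Sf2 fixes flow; stroke at Sf2)
b0 →I1  (I1 outputs flow p/I1)
b3 →I2  (I2 integral (f out))
b1 →J1  (closing 0-jn rule on J1)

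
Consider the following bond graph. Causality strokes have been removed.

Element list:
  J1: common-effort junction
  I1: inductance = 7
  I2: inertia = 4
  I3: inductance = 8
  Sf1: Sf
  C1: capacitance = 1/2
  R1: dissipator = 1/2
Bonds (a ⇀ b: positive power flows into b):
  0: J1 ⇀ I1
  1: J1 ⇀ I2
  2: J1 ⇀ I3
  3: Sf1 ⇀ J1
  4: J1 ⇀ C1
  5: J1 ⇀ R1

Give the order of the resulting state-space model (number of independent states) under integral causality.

#3 stroke→Sf1  (Sf1: flow source, stroke at near end)
#0 stroke→I1  (I1 outputs flow p/I1)
#1 stroke→I2  (I2: I, integral causality)
#2 stroke→I3  (prefer integral on I3)
#4 stroke→J1  (C1: C, integral causality)
#5 stroke→R1  (J1: bond 4 brought effort, rest push out)

4  (C1, I1, I2, I3 all integral)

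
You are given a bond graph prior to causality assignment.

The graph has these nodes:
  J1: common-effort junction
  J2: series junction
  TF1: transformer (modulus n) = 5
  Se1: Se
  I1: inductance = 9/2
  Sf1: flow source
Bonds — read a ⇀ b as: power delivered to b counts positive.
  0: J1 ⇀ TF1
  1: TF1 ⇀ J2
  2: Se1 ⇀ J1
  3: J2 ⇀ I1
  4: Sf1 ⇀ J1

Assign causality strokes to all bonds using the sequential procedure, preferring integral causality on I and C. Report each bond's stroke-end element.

b0 →TF1
b1 →J2
b2 →J1
b3 →I1
b4 →Sf1

#2 stroke at J1  (Se1: effort source, stroke at far end)
#4 stroke at Sf1  (Sf1 fixes flow; stroke at Sf1)
#0 stroke at TF1  (0-jn J1 has e-setter on 2)
#1 stroke at J2  (TF1: transformer flips bond 0)
#3 stroke at I1  (only one flow-in slot at J2)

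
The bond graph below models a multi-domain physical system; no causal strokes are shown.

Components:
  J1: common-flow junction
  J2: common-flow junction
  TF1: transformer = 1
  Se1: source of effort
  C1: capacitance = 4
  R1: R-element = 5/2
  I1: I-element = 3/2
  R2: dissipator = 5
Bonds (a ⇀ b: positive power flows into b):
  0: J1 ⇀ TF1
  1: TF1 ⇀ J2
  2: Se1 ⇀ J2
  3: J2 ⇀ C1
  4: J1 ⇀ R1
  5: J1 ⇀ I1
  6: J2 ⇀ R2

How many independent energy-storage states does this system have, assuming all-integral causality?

β2 stroke at J2  (Se1 (Se) sets effort on bond)
β3 stroke at J2  (C1 integral (e out))
β5 stroke at I1  (prefer integral on I1)
β0 stroke at J1  (J1: bond 5 brought flow, rest push out)
β4 stroke at J1  (J1: bond 5 brought flow, rest push out)
β1 stroke at TF1  (TF1 one-in-one-out from 0)
β6 stroke at J2  (J2 flow already set via bond 1)

2  (C1, I1 all integral)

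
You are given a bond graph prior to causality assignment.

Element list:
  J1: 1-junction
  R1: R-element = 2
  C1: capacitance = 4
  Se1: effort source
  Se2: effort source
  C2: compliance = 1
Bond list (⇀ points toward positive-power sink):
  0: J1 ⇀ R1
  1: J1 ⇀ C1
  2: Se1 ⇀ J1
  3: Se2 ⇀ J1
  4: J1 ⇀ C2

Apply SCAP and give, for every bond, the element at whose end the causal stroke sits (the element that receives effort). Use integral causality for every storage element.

#2 |J1  (Se1 (Se) sets effort on bond)
#3 |J1  (Se2 fixes effort; stroke away)
#1 |J1  (prefer integral on C1)
#4 |J1  (C2 integral (e out))
#0 |R1  (only one flow-in slot at J1)

bond 0 |R1
bond 1 |J1
bond 2 |J1
bond 3 |J1
bond 4 |J1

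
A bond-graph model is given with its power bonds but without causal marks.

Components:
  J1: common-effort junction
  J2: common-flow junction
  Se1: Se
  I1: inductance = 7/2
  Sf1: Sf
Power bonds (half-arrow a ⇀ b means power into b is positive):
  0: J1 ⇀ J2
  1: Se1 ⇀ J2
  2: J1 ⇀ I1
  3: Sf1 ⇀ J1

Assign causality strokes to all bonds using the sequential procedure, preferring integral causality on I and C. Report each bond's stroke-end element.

#0 stroke→J1
#1 stroke→J2
#2 stroke→I1
#3 stroke→Sf1

bond 1 →J2  (Se1 fixes effort; stroke away)
bond 3 →Sf1  (Sf1: flow source, stroke at near end)
bond 0 →J1  (closing 1-jn rule on J2)
bond 2 →I1  (0-jn J1 has e-setter on 0)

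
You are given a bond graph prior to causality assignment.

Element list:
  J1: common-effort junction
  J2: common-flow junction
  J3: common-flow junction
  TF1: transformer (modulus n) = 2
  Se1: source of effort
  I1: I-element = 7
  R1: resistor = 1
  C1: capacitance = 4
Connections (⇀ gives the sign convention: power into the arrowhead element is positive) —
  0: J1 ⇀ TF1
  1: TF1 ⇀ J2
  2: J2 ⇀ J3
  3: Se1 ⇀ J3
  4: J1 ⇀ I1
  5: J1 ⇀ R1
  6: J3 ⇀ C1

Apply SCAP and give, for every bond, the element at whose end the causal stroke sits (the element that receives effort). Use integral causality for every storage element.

bond 0 stroke→J1
bond 1 stroke→TF1
bond 2 stroke→J2
bond 3 stroke→J3
bond 4 stroke→I1
bond 5 stroke→R1
bond 6 stroke→J3

b3 stroke→J3  (source Se1 imposes e)
b4 stroke→I1  (prefer integral on I1)
b6 stroke→J3  (C1: C, integral causality)
b2 stroke→J2  (only one flow-in slot at J3)
b1 stroke→TF1  (J2: last free bond brings flow in)
b0 stroke→J1  (TF1 one-in-one-out from 1)
b5 stroke→R1  (J1: bond 0 brought effort, rest push out)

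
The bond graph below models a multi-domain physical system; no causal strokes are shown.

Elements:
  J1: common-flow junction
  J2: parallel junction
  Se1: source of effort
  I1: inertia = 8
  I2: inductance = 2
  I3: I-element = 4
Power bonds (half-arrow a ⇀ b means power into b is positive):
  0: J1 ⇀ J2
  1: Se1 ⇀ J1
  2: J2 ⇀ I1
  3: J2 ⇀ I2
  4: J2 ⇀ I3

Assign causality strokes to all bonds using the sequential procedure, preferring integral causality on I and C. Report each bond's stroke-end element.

#0 →J2
#1 →J1
#2 →I1
#3 →I2
#4 →I3

bond 1 →J1  (Se1 (Se) sets effort on bond)
bond 0 →J2  (J1 needs exactly one f-in)
bond 2 →I1  (common-e at J2 fixed by 0)
bond 3 →I2  (J2: bond 0 brought effort, rest push out)
bond 4 →I3  (0-jn J2 has e-setter on 0)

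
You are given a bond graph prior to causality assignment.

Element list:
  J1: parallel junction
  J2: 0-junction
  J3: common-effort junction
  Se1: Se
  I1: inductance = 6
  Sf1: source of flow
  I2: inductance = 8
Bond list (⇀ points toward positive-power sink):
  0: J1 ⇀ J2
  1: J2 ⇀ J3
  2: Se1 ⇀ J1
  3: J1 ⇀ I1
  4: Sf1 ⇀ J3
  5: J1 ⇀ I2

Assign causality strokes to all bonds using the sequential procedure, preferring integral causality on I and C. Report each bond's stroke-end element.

bond 0 |J2
bond 1 |J3
bond 2 |J1
bond 3 |I1
bond 4 |Sf1
bond 5 |I2

#2 |J1  (Se1 (Se) sets effort on bond)
#4 |Sf1  (Sf1 fixes flow; stroke at Sf1)
#0 |J2  (J1 effort already set via bond 2)
#3 |I1  (0-jn J1 has e-setter on 2)
#5 |I2  (common-e at J1 fixed by 2)
#1 |J3  (common-e at J2 fixed by 0)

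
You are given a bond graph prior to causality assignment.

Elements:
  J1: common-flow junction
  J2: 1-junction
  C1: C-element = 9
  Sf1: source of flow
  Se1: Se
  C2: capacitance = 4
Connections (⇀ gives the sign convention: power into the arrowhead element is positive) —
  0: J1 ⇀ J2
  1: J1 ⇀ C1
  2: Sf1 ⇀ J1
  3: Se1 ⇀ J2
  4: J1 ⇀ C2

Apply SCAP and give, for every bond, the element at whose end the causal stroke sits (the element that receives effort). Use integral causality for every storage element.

β2 |Sf1  (Sf1 fixes flow; stroke at Sf1)
β3 |J2  (Se1 (Se) sets effort on bond)
β0 |J1  (1-jn J1 has f-setter on 2)
β1 |J1  (common-f at J1 fixed by 2)
β4 |J1  (J1: bond 2 brought flow, rest push out)

β0 stroke at J1
β1 stroke at J1
β2 stroke at Sf1
β3 stroke at J2
β4 stroke at J1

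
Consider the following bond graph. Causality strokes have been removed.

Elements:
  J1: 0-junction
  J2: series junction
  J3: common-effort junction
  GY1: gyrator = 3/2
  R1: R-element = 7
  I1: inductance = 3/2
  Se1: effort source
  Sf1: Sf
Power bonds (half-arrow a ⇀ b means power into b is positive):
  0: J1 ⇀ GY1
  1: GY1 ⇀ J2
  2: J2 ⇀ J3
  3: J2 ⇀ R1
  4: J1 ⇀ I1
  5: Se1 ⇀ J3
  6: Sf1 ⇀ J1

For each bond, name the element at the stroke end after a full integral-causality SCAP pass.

bond 0 stroke→J1
bond 1 stroke→J2
bond 2 stroke→J2
bond 3 stroke→R1
bond 4 stroke→I1
bond 5 stroke→J3
bond 6 stroke→Sf1

b5 stroke→J3  (Se1 (Se) sets effort on bond)
b6 stroke→Sf1  (source Sf1 imposes f)
b2 stroke→J2  (common-e at J3 fixed by 5)
b4 stroke→I1  (I1 outputs flow p/I1)
b0 stroke→J1  (J1: last free bond brings effort in)
b1 stroke→J2  (GY GY1: same side as bond 0)
b3 stroke→R1  (J2: last free bond brings flow in)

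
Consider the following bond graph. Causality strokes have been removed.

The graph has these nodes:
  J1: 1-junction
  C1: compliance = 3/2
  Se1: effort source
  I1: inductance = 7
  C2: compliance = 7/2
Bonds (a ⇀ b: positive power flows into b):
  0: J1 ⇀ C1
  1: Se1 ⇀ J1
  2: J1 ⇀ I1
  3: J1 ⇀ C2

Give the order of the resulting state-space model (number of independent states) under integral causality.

3  (C1, C2, I1 all integral)

b1 stroke→J1  (Se1 fixes effort; stroke away)
b0 stroke→J1  (C1 integral (e out))
b2 stroke→I1  (I1: I, integral causality)
b3 stroke→J1  (J1: bond 2 brought flow, rest push out)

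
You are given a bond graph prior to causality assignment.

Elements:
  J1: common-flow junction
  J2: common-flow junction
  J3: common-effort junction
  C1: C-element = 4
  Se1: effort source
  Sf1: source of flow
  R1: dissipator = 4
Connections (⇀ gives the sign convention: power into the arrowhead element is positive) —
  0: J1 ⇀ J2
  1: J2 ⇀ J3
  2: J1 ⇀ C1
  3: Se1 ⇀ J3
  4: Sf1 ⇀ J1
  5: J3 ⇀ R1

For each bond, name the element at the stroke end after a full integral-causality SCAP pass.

β0 →J1
β1 →J2
β2 →J1
β3 →J3
β4 →Sf1
β5 →R1

#3 stroke at J3  (Se1 fixes effort; stroke away)
#4 stroke at Sf1  (Sf1: flow source, stroke at near end)
#0 stroke at J1  (1-jn J1 has f-setter on 4)
#2 stroke at J1  (1-jn J1 has f-setter on 4)
#1 stroke at J2  (J2: bond 0 brought flow, rest push out)
#5 stroke at R1  (0-jn J3 has e-setter on 3)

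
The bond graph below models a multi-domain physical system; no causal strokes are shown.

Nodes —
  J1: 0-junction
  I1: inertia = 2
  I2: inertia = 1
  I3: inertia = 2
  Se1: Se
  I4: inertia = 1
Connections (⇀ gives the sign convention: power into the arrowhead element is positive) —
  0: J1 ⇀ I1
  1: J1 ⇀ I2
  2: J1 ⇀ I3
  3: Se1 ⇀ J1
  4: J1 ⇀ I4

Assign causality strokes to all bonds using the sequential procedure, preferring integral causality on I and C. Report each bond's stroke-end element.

bond 3 stroke at J1  (Se1 (Se) sets effort on bond)
bond 0 stroke at I1  (J1: bond 3 brought effort, rest push out)
bond 1 stroke at I2  (J1 effort already set via bond 3)
bond 2 stroke at I3  (J1: bond 3 brought effort, rest push out)
bond 4 stroke at I4  (J1: bond 3 brought effort, rest push out)

#0 →I1
#1 →I2
#2 →I3
#3 →J1
#4 →I4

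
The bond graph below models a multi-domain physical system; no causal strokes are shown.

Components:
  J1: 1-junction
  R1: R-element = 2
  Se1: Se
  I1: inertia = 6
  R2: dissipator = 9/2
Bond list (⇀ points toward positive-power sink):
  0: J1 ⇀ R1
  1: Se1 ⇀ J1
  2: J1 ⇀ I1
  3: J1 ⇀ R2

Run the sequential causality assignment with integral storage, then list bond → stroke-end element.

#1 stroke at J1  (Se1 (Se) sets effort on bond)
#2 stroke at I1  (prefer integral on I1)
#0 stroke at J1  (common-f at J1 fixed by 2)
#3 stroke at J1  (common-f at J1 fixed by 2)

b0 |J1
b1 |J1
b2 |I1
b3 |J1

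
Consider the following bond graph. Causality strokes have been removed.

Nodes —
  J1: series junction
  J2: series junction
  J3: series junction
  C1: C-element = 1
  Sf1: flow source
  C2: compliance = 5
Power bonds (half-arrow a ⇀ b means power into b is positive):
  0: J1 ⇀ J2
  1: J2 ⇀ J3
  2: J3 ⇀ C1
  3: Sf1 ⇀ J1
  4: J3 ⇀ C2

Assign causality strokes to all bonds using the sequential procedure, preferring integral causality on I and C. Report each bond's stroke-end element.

β3 stroke at Sf1  (Sf1: flow source, stroke at near end)
β0 stroke at J1  (J1: bond 3 brought flow, rest push out)
β1 stroke at J2  (common-f at J2 fixed by 0)
β2 stroke at J3  (1-jn J3 has f-setter on 1)
β4 stroke at J3  (1-jn J3 has f-setter on 1)

#0 stroke→J1
#1 stroke→J2
#2 stroke→J3
#3 stroke→Sf1
#4 stroke→J3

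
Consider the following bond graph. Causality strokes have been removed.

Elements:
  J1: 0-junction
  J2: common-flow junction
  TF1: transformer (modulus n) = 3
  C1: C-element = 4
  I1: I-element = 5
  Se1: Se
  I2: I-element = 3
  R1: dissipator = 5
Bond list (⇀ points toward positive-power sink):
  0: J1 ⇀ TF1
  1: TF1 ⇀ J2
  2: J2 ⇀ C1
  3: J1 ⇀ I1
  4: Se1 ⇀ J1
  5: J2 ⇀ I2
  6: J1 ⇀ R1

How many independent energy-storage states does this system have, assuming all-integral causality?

β4 |J1  (Se1 (Se) sets effort on bond)
β0 |TF1  (J1 effort already set via bond 4)
β3 |I1  (J1: bond 4 brought effort, rest push out)
β6 |R1  (0-jn J1 has e-setter on 4)
β1 |J2  (TF TF1: opposite of bond 0)
β2 |J2  (C1 integral (e out))
β5 |I2  (J2 needs exactly one f-in)

3  (C1, I1, I2 all integral)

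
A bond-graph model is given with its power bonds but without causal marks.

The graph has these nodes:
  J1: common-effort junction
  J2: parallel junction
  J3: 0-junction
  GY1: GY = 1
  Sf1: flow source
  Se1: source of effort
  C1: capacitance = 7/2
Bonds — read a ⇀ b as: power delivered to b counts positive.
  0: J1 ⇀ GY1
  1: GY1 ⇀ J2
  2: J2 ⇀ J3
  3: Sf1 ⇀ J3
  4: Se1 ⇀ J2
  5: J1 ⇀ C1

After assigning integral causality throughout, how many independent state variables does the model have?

bond 3 |Sf1  (Sf1: flow source, stroke at near end)
bond 4 |J2  (Se1 (Se) sets effort on bond)
bond 1 |GY1  (J2: bond 4 brought effort, rest push out)
bond 2 |J3  (0-jn J2 has e-setter on 4)
bond 0 |GY1  (through GY1, causality inverts; strokes same side of GY1)
bond 5 |J1  (only one effort-in slot at J1)

1  (C1 all integral)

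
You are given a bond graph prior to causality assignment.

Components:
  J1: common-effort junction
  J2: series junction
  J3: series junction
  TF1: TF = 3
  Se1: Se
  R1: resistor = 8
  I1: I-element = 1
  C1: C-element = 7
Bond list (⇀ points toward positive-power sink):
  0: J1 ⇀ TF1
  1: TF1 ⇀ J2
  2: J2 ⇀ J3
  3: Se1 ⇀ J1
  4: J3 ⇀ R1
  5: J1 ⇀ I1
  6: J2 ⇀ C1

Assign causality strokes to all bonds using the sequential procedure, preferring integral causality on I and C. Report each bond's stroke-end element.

bond 3 stroke→J1  (Se1 fixes effort; stroke away)
bond 0 stroke→TF1  (common-e at J1 fixed by 3)
bond 5 stroke→I1  (common-e at J1 fixed by 3)
bond 1 stroke→J2  (TF TF1: opposite of bond 0)
bond 6 stroke→J2  (C1: C, integral causality)
bond 2 stroke→J3  (only one flow-in slot at J2)
bond 4 stroke→R1  (closing 1-jn rule on J3)

#0 stroke→TF1
#1 stroke→J2
#2 stroke→J3
#3 stroke→J1
#4 stroke→R1
#5 stroke→I1
#6 stroke→J2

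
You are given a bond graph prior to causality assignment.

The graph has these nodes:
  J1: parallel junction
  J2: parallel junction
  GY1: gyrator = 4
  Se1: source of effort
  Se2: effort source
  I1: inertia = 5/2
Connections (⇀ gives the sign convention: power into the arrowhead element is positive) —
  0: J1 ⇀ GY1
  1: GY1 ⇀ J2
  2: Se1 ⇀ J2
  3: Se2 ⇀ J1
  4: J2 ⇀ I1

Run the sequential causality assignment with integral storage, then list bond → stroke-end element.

b0 |GY1
b1 |GY1
b2 |J2
b3 |J1
b4 |I1

b2 →J2  (Se1: effort source, stroke at far end)
b3 →J1  (Se2 (Se) sets effort on bond)
b0 →GY1  (0-jn J1 has e-setter on 3)
b1 →GY1  (J2 effort already set via bond 2)
b4 →I1  (J2 effort already set via bond 2)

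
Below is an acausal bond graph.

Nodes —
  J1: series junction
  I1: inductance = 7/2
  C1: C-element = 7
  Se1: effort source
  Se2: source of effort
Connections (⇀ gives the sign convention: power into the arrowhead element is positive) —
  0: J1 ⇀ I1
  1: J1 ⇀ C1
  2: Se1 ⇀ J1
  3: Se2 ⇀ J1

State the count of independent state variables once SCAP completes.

2  (C1, I1 all integral)

b2 stroke→J1  (Se1 (Se) sets effort on bond)
b3 stroke→J1  (Se2 (Se) sets effort on bond)
b0 stroke→I1  (I1 outputs flow p/I1)
b1 stroke→J1  (common-f at J1 fixed by 0)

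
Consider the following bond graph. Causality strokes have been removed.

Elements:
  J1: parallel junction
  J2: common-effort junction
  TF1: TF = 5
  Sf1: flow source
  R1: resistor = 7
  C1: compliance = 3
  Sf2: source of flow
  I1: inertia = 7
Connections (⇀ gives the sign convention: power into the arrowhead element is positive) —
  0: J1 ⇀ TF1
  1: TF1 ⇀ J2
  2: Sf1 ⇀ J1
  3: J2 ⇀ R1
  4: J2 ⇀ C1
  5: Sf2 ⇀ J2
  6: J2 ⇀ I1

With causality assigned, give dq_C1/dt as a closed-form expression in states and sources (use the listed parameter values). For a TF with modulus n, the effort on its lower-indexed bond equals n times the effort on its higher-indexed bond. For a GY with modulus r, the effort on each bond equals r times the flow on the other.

dq_C1/dt = 5*F_Sf1 + F_Sf2 - p_I1/7 - q_C1/21

β2 stroke at Sf1  (Sf1: flow source, stroke at near end)
β5 stroke at Sf2  (Sf2 fixes flow; stroke at Sf2)
β0 stroke at J1  (only one effort-in slot at J1)
β1 stroke at TF1  (TF1: transformer flips bond 0)
β4 stroke at J2  (C1 integral (e out))
β3 stroke at R1  (0-jn J2 has e-setter on 4)
β6 stroke at I1  (0-jn J2 has e-setter on 4)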